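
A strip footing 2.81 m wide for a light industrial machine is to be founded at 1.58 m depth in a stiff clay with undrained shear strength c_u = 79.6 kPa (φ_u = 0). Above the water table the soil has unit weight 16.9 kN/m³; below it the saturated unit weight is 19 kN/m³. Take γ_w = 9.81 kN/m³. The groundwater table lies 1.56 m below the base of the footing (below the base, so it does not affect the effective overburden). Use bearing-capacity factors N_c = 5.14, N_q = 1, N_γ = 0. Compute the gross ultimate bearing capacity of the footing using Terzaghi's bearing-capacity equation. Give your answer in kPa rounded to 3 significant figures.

q_ult ≈ 436 kPa

Effective surcharge at the founding depth q = γ·D_f = 16.9 × 1.58 = 26.702 kPa.
q_ult = c·N_c + q·N_q
     = 79.6 × 5.14 + 26.702 × 1
     = 409.14 + 26.702 = 435.85 kPa.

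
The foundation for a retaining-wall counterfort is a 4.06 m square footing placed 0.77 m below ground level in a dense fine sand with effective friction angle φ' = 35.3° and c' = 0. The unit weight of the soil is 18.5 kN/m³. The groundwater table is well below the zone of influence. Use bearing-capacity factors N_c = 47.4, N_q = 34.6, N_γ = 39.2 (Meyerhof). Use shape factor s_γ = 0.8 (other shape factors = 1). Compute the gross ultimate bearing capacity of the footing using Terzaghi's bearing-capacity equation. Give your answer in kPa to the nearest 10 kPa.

q_ult ≈ 1670 kPa

Overburden at base level: q = 18.5 × 0.77 = 14.245 kPa.
Surcharge term q·N_q = 14.245 × 34.6 = 492.88 kPa; self-weight term 0.5·γ·B·N_γ·s_γ = 0.5 × 18.5 × 4.06 × 39.2 × 0.8 = 1177.7 kPa.
q_ult = 492.88 + 1177.7 = 1670.6 kPa.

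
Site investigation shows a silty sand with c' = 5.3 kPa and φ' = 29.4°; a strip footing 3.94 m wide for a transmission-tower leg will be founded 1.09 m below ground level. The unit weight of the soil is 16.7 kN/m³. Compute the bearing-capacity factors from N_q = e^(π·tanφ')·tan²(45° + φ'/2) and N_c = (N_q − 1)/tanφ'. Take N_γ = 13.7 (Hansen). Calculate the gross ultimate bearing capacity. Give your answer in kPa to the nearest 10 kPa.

q_ult ≈ 920 kPa

tan29.4° = 0.5635, so N_q = e^(π×0.5635)·tan²(59.7°) = 5.872 × 2.929 = 17.2.
N_c = (17.2 − 1)/tan29.4° = 28.74.
Effective surcharge at the founding depth q = γ·D_f = 16.7 × 1.09 = 18.203 kPa.
q_ult = c·N_c + q·N_q + 0.5·γ·B·N_γ
     = 5.3 × 28.744 + 18.203 × 17.196 + 0.5 × 16.7 × 3.94 × 13.7
     = 152.34 + 313.03 + 450.72 = 916.08 kPa.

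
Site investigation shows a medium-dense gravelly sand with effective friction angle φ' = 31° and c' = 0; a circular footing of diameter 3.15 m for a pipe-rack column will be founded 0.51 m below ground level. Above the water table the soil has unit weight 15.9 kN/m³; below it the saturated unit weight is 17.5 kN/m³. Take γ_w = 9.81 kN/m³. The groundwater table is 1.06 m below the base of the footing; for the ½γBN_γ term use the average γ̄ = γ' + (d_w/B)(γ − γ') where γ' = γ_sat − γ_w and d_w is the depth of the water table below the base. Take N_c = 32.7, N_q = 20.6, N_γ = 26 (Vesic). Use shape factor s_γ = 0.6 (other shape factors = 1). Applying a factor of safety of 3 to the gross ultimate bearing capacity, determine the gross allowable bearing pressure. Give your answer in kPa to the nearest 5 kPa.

q_all ≈ 140 kPa

Effective surcharge at the founding depth q = γ·D_f = 15.9 × 0.51 = 8.109 kPa.
With d_w = 1.06 m < B, γ̄ = 7.69 + (1.06/3.15) × (15.9 − 7.69) = 10.453 kN/m³.
q_ult = q·N_q + 0.5·γ·B·N_γ·s_γ
     = 8.109 × 20.6 + 0.5 × 10.453 × 3.15 × 26 × 0.6
     = 167.05 + 256.82 = 423.87 kPa.
q_all = q_ult / FS = 423.87 / 3 = 141.29 kPa.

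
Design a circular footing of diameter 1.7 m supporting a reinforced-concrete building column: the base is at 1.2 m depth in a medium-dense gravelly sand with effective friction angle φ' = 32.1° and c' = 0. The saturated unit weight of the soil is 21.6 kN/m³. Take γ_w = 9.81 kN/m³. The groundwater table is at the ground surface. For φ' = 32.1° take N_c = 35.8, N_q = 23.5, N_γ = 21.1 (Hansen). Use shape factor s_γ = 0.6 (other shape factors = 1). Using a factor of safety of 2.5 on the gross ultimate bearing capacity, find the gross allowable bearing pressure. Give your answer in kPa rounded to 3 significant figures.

γ' = 21.6 − 9.81 = 11.79 kN/m³ (submerged throughout). q = 11.79 × 1.2 = 14.148 kPa; the same γ' applies in the ½γBN_γ term.
q·N_q = 14.148 × 23.5 = 332.48 kPa
0.5·γ·B·N_γ·s_γ = 0.5 × 11.79 × 1.7 × 21.1 × 0.6 = 126.87 kPa
q_ult = 332.48 + 126.87 = 459.35 kPa.
q_all = 459.35 / 2.5 = 183.74 kPa.

q_all ≈ 184 kPa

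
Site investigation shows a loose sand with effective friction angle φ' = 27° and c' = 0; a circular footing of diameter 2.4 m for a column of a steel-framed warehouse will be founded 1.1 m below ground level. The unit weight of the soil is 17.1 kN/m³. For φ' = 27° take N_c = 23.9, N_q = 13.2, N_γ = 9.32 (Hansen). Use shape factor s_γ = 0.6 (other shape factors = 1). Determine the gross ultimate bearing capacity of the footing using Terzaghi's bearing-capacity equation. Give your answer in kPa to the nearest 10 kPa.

Effective surcharge at the founding depth q = γ·D_f = 17.1 × 1.1 = 18.81 kPa.
q_ult = q·N_q + 0.5·γ·B·N_γ·s_γ
     = 18.81 × 13.2 + 0.5 × 17.1 × 2.4 × 9.32 × 0.6
     = 248.29 + 114.75 = 363.04 kPa.

q_ult ≈ 360 kPa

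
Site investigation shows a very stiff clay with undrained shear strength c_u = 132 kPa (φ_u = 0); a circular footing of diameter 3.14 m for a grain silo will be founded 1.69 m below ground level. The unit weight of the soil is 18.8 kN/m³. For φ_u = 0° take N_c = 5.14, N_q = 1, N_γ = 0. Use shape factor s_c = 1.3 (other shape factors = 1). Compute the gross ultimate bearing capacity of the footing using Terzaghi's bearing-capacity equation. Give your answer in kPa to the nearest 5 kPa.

q_ult ≈ 915 kPa

q = γ·D_f = 18.8 × 1.69 = 31.772 kPa.
c·N_c·s_c = 132 × 5.14 × 1.3 = 882.02 kPa
q·N_q = 31.772 × 1 = 31.772 kPa
q_ult = 882.02 + 31.772 = 913.8 kPa.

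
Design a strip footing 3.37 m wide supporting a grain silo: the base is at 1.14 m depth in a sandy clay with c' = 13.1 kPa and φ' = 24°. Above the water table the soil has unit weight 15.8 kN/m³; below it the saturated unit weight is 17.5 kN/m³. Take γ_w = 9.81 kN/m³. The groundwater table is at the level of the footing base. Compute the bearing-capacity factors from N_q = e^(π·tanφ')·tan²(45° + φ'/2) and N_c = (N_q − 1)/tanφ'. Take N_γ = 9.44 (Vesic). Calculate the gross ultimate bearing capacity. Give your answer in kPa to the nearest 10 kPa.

q_ult ≈ 550 kPa

tan24° = 0.4452, so N_q = e^(π×0.4452)·tan²(57°) = 4.05 × 2.371 = 9.6.
N_c = (9.6 − 1)/tan24° = 19.32.
Effective surcharge at the founding depth q = γ·D_f = 15.8 × 1.14 = 18.012 kPa.
The water table coincides with the base, so in the self-weight term γ → γ' = 7.69 kN/m³.
q_ult = c·N_c + q·N_q + 0.5·γ·B·N_γ
     = 13.1 × 19.324 + 18.012 × 9.6034 + 0.5 × 7.69 × 3.37 × 9.44
     = 253.14 + 172.98 + 122.32 = 548.43 kPa.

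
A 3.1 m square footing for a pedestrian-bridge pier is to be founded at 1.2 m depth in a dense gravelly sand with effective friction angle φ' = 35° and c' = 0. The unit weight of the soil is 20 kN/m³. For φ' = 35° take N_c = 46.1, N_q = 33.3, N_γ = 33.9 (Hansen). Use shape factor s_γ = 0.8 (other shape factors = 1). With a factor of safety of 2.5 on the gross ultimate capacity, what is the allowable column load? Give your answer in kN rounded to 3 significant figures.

P_all ≈ 6300 kN

Effective surcharge at the founding depth q = γ·D_f = 20 × 1.2 = 24 kPa.
q_ult = q·N_q + 0.5·γ·B·N_γ·s_γ
     = 24 × 33.3 + 0.5 × 20 × 3.1 × 33.9 × 0.8
     = 799.2 + 840.72 = 1639.9 kPa.
Gross allowable pressure q_all = 1639.9 / 2.5 = 655.97 kPa.
Footing area = 9.61 m², so allowable column load = 655.97 × 9.61 = 6303.9 kN.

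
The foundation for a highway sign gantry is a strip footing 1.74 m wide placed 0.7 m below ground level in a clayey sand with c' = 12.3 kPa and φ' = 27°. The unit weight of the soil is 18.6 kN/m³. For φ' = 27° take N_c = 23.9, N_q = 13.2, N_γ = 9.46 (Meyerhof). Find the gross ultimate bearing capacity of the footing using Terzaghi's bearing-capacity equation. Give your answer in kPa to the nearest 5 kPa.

q_ult ≈ 620 kPa

Overburden at base level: q = 18.6 × 0.7 = 13.02 kPa.
Cohesion term c·N_c = 12.3 × 23.9 = 293.97 kPa; surcharge term q·N_q = 13.02 × 13.2 = 171.86 kPa; self-weight term 0.5·γ·B·N_γ = 0.5 × 18.6 × 1.74 × 9.46 = 153.08 kPa.
q_ult = 293.97 + 171.86 + 153.08 = 618.92 kPa.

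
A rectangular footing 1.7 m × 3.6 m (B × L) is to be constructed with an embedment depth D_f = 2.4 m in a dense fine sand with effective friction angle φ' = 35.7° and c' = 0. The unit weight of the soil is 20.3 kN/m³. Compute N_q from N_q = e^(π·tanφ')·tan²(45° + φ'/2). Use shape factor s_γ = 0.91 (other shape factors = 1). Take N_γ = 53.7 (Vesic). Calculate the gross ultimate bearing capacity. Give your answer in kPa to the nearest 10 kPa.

q_ult ≈ 2610 kPa

tan35.7° = 0.7186, so N_q = e^(π×0.7186)·tan²(62.85°) = 9.559 × 3.802 = 36.35.
Overburden at base level: q = 20.3 × 2.4 = 48.72 kPa.
Surcharge term q·N_q = 48.72 × 36.346 = 1770.8 kPa; self-weight term 0.5·γ·B·N_γ·s_γ = 0.5 × 20.3 × 1.7 × 53.7 × 0.91 = 843.2 kPa.
q_ult = 1770.8 + 843.2 = 2614 kPa.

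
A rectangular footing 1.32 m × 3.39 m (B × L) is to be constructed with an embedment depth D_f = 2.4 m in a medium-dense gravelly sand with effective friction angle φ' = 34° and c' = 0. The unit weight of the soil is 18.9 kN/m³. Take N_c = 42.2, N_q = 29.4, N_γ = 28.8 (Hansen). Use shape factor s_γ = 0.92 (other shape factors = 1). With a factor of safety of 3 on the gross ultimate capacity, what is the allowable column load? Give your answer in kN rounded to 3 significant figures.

Effective surcharge at the founding depth q = γ·D_f = 18.9 × 2.4 = 45.36 kPa.
q_ult = q·N_q + 0.5·γ·B·N_γ·s_γ
     = 45.36 × 29.4 + 0.5 × 18.9 × 1.32 × 28.8 × 0.92
     = 1333.6 + 330.51 = 1664.1 kPa.
Gross allowable pressure q_all = 1664.1 / 3 = 554.7 kPa.
Footing area = 4.4748 m², so allowable column load = 554.7 × 4.4748 = 2482.2 kN.

P_all ≈ 2480 kN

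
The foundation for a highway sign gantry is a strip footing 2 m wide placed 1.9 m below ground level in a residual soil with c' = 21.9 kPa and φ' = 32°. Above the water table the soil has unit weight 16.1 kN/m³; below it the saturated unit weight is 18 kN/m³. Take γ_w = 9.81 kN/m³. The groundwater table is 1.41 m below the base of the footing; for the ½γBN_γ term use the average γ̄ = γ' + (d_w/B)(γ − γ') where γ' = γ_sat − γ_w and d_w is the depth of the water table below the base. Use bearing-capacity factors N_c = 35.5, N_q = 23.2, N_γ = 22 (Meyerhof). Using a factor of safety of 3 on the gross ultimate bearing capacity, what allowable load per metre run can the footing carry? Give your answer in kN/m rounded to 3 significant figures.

≈ 1190 kN/m

Overburden at base level: q = 16.1 × 1.9 = 30.59 kPa.
The water table is 1.41 m below the base (< B = 2 m), so the ½γBN_γ term uses γ̄ = γ' + (d_w/B)(γ − γ') = 8.19 + (1.41/2)(16.1 − 8.19) = 13.767 kN/m³.
Cohesion term c·N_c = 21.9 × 35.5 = 777.45 kPa; surcharge term q·N_q = 30.59 × 23.2 = 709.69 kPa; self-weight term 0.5·γ·B·N_γ = 0.5 × 13.767 × 2 × 22 = 302.86 kPa.
q_ult = 777.45 + 709.69 + 302.86 = 1790 kPa.
Gross allowable pressure q_all = 1790 / 3 = 596.67 kPa.
Allowable wall load = q_all × B = 596.67 × 2 = 1193.3 kN per metre run.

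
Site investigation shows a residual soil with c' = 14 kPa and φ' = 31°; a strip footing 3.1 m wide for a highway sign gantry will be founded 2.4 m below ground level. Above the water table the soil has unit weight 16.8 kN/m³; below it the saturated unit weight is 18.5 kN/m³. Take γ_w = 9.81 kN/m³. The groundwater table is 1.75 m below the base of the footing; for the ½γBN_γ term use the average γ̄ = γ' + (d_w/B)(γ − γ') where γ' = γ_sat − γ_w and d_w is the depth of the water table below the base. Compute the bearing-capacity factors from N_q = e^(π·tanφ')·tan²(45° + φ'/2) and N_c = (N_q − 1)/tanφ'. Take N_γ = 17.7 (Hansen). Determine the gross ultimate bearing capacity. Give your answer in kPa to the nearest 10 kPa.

q_ult ≈ 1650 kPa

tan31° = 0.6009, so N_q = e^(π×0.6009)·tan²(60.5°) = 6.604 × 3.124 = 20.63.
N_c = (20.63 − 1)/tan31° = 32.67.
Effective surcharge at the founding depth q = γ·D_f = 16.8 × 2.4 = 40.32 kPa.
With d_w = 1.75 m < B, γ̄ = 8.69 + (1.75/3.1) × (16.8 − 8.69) = 13.268 kN/m³.
q_ult = c·N_c + q·N_q + 0.5·γ·B·N_γ
     = 14 × 32.671 + 40.32 × 20.631 + 0.5 × 13.268 × 3.1 × 17.7
     = 457.4 + 831.83 + 364.01 = 1653.2 kPa.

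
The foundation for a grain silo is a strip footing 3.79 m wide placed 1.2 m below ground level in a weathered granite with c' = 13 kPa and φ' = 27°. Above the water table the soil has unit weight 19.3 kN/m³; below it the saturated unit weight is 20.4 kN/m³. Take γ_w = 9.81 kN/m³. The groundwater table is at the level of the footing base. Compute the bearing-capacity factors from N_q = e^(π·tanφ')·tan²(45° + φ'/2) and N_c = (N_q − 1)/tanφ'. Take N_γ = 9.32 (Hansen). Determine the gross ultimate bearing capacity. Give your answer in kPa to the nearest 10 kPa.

q_ult ≈ 800 kPa

tan27° = 0.5095, so N_q = e^(π×0.5095)·tan²(58.5°) = 4.957 × 2.663 = 13.2.
N_c = (13.2 − 1)/tan27° = 23.94.
Effective surcharge at the founding depth q = γ·D_f = 19.3 × 1.2 = 23.16 kPa.
The water table coincides with the base, so in the self-weight term γ → γ' = 10.59 kN/m³.
q_ult = c·N_c + q·N_q + 0.5·γ·B·N_γ
     = 13 × 23.942 + 23.16 × 13.199 + 0.5 × 10.59 × 3.79 × 9.32
     = 311.25 + 305.69 + 187.03 = 803.97 kPa.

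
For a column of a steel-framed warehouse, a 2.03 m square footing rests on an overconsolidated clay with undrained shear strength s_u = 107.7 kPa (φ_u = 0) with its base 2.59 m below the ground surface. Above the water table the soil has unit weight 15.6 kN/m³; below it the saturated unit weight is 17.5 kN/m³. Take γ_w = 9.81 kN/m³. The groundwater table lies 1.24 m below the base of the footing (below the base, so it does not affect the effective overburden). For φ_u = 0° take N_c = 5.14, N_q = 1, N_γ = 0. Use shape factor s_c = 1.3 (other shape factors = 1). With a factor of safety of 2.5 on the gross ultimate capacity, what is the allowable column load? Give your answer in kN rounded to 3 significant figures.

P_all ≈ 1250 kN

Overburden at base level: q = 15.6 × 2.59 = 40.404 kPa.
Cohesion term c·N_c·s_c = 107.7 × 5.14 × 1.3 = 719.65 kPa; surcharge term q·N_q = 40.404 × 1 = 40.404 kPa.
q_ult = 719.65 + 40.404 = 760.06 kPa.
Gross allowable pressure q_all = 760.06 / 2.5 = 304.02 kPa.
Footing area = 4.1209 m², so allowable column load = 304.02 × 4.1209 = 1252.8 kN.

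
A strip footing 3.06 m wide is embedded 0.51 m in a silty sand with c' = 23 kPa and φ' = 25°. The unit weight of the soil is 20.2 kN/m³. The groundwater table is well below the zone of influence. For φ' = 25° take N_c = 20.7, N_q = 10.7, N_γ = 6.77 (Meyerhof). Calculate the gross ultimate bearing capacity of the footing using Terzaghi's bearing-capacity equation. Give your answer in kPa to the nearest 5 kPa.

q_ult ≈ 795 kPa

Overburden at base level: q = 20.2 × 0.51 = 10.302 kPa.
Cohesion term c·N_c = 23 × 20.7 = 476.1 kPa; surcharge term q·N_q = 10.302 × 10.7 = 110.23 kPa; self-weight term 0.5·γ·B·N_γ = 0.5 × 20.2 × 3.06 × 6.77 = 209.23 kPa.
q_ult = 476.1 + 110.23 + 209.23 = 795.57 kPa.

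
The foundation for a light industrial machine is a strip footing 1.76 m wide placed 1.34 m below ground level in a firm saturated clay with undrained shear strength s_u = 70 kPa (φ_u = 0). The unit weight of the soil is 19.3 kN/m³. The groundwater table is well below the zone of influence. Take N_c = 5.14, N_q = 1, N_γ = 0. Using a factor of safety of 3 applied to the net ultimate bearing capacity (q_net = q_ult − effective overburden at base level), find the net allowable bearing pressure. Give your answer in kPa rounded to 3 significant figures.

Overburden at base level: q = 19.3 × 1.34 = 25.862 kPa.
Cohesion term c·N_c = 70 × 5.14 = 359.8 kPa; surcharge term q·N_q = 25.862 × 1 = 25.862 kPa.
q_ult = 359.8 + 25.862 = 385.66 kPa.
Net ultimate: q_net = 385.66 − 25.862 = 359.8 kPa.
q_all(net) = 359.8 / 3 = 119.93 kPa.

q_all(net) ≈ 120 kPa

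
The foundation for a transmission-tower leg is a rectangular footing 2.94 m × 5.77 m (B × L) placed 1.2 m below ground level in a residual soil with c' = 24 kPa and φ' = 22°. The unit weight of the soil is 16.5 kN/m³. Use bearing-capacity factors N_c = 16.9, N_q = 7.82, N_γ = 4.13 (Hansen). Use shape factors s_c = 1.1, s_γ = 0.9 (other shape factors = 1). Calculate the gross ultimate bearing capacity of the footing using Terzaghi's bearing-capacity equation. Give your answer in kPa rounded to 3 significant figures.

q_ult ≈ 691 kPa

Effective surcharge at the founding depth q = γ·D_f = 16.5 × 1.2 = 19.8 kPa.
q_ult = c·N_c·s_c + q·N_q + 0.5·γ·B·N_γ·s_γ
     = 24 × 16.9 × 1.1 + 19.8 × 7.82 + 0.5 × 16.5 × 2.94 × 4.13 × 0.9
     = 446.16 + 154.84 + 90.156 = 691.15 kPa.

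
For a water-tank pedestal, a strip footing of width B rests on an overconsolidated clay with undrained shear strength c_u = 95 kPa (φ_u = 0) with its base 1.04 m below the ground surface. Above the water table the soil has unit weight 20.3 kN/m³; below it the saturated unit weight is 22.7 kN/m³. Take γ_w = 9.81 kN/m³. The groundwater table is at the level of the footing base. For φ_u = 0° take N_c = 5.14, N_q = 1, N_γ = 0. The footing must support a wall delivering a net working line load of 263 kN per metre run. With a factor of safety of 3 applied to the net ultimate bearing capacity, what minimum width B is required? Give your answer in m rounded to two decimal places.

B = 1.62 m

Effective surcharge at the founding depth q = γ·D_f = 20.3 × 1.04 = 21.112 kPa.
q_ult = c·N_c + q·N_q
     = 95 × 5.14 + 21.112 × 1
     = 488.3 + 21.112 = 509.41 kPa.
For φ = 0 the ½γBN_γ term vanishes, so q_ult is independent of B. q_net = 509.41 − 21.112 = 488.3 kPa; q_all(net) = 488.3/3 = 162.77 kPa.
Required width B = w / q_all(net) = 263 / 162.77 = 1.616 m.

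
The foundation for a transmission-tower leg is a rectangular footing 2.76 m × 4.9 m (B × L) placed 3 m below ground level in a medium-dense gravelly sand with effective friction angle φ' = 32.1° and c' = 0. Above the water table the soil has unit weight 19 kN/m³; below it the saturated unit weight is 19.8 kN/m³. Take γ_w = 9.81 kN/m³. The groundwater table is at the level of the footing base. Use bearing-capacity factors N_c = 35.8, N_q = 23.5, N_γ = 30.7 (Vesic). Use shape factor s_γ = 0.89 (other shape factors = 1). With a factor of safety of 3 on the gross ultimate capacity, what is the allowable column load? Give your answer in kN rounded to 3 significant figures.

P_all ≈ 7740 kN

Effective surcharge at the founding depth q = γ·D_f = 19 × 3 = 57 kPa.
The water table coincides with the base, so in the self-weight term γ → γ' = 9.99 kN/m³.
q_ult = q·N_q + 0.5·γ·B·N_γ·s_γ
     = 57 × 23.5 + 0.5 × 9.99 × 2.76 × 30.7 × 0.89
     = 1339.5 + 376.68 = 1716.2 kPa.
Gross allowable pressure q_all = 1716.2 / 3 = 572.06 kPa.
Footing area = 13.524 m², so allowable column load = 572.06 × 13.524 = 7736.5 kN.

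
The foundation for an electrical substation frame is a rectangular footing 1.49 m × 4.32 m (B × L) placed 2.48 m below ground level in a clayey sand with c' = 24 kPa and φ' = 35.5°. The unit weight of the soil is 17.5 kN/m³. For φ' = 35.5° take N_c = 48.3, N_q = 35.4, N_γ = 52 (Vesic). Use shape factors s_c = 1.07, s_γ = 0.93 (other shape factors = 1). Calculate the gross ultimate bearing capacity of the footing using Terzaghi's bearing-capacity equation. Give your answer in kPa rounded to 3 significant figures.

Overburden at base level: q = 17.5 × 2.48 = 43.4 kPa.
Cohesion term c·N_c·s_c = 24 × 48.3 × 1.07 = 1240.3 kPa; surcharge term q·N_q = 43.4 × 35.4 = 1536.4 kPa; self-weight term 0.5·γ·B·N_γ·s_γ = 0.5 × 17.5 × 1.49 × 52 × 0.93 = 630.49 kPa.
q_ult = 1240.3 + 1536.4 + 630.49 = 3407.2 kPa.

q_ult ≈ 3410 kPa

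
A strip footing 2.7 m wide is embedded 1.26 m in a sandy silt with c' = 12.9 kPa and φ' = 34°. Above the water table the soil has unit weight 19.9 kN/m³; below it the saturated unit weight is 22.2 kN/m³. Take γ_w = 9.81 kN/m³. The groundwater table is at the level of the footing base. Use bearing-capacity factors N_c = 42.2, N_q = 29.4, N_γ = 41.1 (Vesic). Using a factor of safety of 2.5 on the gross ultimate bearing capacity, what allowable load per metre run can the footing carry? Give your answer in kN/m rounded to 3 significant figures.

≈ 2130 kN/m

q = γ·D_f = 19.9 × 1.26 = 25.074 kPa.
For the ½γBN_γ term take γ' = 22.2 − 9.81 = 12.39 kN/m³ (soil below base is submerged).
c·N_c = 12.9 × 42.2 = 544.38 kPa
q·N_q = 25.074 × 29.4 = 737.18 kPa
0.5·γ·B·N_γ = 0.5 × 12.39 × 2.7 × 41.1 = 687.46 kPa
q_ult = 544.38 + 737.18 + 687.46 = 1969 kPa.
Gross allowable pressure q_all = 1969 / 2.5 = 787.61 kPa.
Allowable wall load = q_all × B = 787.61 × 2.7 = 2126.5 kN per metre run.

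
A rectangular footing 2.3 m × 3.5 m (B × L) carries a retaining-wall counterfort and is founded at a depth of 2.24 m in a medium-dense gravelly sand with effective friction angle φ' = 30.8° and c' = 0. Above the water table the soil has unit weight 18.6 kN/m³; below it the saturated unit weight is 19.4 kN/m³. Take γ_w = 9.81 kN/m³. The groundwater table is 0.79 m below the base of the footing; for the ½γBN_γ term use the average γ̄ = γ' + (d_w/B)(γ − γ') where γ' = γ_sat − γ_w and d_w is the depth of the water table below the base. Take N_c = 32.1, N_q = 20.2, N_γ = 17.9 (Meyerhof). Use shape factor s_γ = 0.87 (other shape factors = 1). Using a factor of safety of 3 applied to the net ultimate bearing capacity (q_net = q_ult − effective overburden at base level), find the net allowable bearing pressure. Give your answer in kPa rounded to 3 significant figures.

Overburden at base level: q = 18.6 × 2.24 = 41.664 kPa.
The water table is 0.79 m below the base (< B = 2.3 m), so the ½γBN_γ term uses γ̄ = γ' + (d_w/B)(γ − γ') = 9.59 + (0.79/2.3)(18.6 − 9.59) = 12.685 kN/m³.
Surcharge term q·N_q = 41.664 × 20.2 = 841.61 kPa; self-weight term 0.5·γ·B·N_γ·s_γ = 0.5 × 12.685 × 2.3 × 17.9 × 0.87 = 227.17 kPa.
q_ult = 841.61 + 227.17 = 1068.8 kPa.
Net ultimate: q_net = 1068.8 − 41.664 = 1027.1 kPa.
q_all(net) = 1027.1 / 3 = 342.37 kPa.

q_all(net) ≈ 342 kPa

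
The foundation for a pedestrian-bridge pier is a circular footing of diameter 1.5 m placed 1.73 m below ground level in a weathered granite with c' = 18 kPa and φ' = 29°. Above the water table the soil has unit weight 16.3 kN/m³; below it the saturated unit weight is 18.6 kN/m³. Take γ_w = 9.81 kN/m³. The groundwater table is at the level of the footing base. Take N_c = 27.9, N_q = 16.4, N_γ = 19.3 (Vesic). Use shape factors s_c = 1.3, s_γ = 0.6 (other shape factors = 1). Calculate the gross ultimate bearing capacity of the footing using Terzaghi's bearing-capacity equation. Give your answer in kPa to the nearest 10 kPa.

q_ult ≈ 1190 kPa

Overburden at base level: q = 16.3 × 1.73 = 28.199 kPa.
Below the base the soil is submerged, so the ½γBN_γ term uses γ' = 18.6 − 9.81 = 8.79 kN/m³.
Cohesion term c·N_c·s_c = 18 × 27.9 × 1.3 = 652.86 kPa; surcharge term q·N_q = 28.199 × 16.4 = 462.46 kPa; self-weight term 0.5·γ·B·N_γ·s_γ = 0.5 × 8.79 × 1.5 × 19.3 × 0.6 = 76.341 kPa.
q_ult = 652.86 + 462.46 + 76.341 = 1191.7 kPa.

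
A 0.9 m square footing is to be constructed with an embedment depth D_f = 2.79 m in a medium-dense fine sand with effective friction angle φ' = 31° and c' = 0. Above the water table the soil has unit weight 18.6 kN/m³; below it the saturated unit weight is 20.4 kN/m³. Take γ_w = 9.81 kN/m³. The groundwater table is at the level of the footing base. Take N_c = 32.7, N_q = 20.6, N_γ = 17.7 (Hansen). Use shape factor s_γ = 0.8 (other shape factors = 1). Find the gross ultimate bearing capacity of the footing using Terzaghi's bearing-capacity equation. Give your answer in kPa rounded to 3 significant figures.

q_ult ≈ 1140 kPa

Effective surcharge at the founding depth q = γ·D_f = 18.6 × 2.79 = 51.894 kPa.
The water table coincides with the base, so in the self-weight term γ → γ' = 10.59 kN/m³.
q_ult = q·N_q + 0.5·γ·B·N_γ·s_γ
     = 51.894 × 20.6 + 0.5 × 10.59 × 0.9 × 17.7 × 0.8
     = 1069 + 67.479 = 1136.5 kPa.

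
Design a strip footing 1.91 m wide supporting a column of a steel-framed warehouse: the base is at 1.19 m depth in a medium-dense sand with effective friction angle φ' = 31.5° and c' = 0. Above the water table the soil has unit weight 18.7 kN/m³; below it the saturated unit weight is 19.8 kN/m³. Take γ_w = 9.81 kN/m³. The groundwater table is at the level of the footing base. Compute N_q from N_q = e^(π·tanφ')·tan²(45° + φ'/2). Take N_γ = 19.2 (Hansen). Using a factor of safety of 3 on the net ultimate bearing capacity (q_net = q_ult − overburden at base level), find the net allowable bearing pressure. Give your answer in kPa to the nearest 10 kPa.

N_q = e^(π·tan31.5°)·tan²(60.75°) = 21.86.
q = γ·D_f = 18.7 × 1.19 = 22.253 kPa.
For the ½γBN_γ term take γ' = 19.8 − 9.81 = 9.99 kN/m³ (soil below base is submerged).
q·N_q = 22.253 × 21.861 = 486.48 kPa
0.5·γ·B·N_γ = 0.5 × 9.99 × 1.91 × 19.2 = 183.18 kPa
q_ult = 486.48 + 183.18 = 669.65 kPa.
q_net = 669.65 − 22.253 = 647.4 kPa.
q_all(net) = 647.4 / 3 = 215.8 kPa.

q_all(net) ≈ 220 kPa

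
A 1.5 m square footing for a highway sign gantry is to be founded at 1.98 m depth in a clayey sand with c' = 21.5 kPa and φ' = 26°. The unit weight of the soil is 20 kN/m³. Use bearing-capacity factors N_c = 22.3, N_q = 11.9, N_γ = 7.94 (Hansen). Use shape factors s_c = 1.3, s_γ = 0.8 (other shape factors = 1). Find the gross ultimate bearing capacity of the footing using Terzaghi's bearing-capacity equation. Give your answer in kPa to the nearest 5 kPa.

q_ult ≈ 1190 kPa

q = γ·D_f = 20 × 1.98 = 39.6 kPa.
c·N_c·s_c = 21.5 × 22.3 × 1.3 = 623.28 kPa
q·N_q = 39.6 × 11.9 = 471.24 kPa
0.5·γ·B·N_γ·s_γ = 0.5 × 20 × 1.5 × 7.94 × 0.8 = 95.28 kPa
q_ult = 623.28 + 471.24 + 95.28 = 1189.8 kPa.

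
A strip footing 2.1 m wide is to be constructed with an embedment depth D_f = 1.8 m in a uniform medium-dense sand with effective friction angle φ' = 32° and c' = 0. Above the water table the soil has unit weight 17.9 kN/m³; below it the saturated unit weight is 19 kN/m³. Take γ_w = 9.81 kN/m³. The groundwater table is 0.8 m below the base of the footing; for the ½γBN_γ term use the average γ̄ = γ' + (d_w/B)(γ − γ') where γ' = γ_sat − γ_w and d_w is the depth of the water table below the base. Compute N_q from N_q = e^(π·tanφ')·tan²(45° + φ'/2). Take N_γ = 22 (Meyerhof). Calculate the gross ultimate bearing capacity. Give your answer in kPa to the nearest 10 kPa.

tan32° = 0.6249, so N_q = e^(π×0.6249)·tan²(61°) = 7.121 × 3.255 = 23.18.
Effective surcharge at the founding depth q = γ·D_f = 17.9 × 1.8 = 32.22 kPa.
With d_w = 0.8 m < B, γ̄ = 9.19 + (0.8/2.1) × (17.9 − 9.19) = 12.508 kN/m³.
q_ult = q·N_q + 0.5·γ·B·N_γ
     = 32.22 × 23.177 + 0.5 × 12.508 × 2.1 × 22
     = 746.76 + 288.94 = 1035.7 kPa.

q_ult ≈ 1040 kPa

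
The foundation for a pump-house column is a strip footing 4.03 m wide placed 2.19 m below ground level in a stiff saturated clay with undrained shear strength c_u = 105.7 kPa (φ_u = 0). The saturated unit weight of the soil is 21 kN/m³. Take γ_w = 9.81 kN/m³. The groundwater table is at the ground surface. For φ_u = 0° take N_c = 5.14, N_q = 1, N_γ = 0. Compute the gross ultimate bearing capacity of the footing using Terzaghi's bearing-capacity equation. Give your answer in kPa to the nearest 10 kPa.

Water table at ground surface, so effective unit weight γ' = 21 − 9.81 = 11.19 kN/m³ is used throughout; overburden q = 11.19 × 2.19 = 24.506 kPa.
Cohesion term c·N_c = 105.7 × 5.14 = 543.3 kPa; surcharge term q·N_q = 24.506 × 1 = 24.506 kPa.
q_ult = 543.3 + 24.506 = 567.8 kPa.

q_ult ≈ 570 kPa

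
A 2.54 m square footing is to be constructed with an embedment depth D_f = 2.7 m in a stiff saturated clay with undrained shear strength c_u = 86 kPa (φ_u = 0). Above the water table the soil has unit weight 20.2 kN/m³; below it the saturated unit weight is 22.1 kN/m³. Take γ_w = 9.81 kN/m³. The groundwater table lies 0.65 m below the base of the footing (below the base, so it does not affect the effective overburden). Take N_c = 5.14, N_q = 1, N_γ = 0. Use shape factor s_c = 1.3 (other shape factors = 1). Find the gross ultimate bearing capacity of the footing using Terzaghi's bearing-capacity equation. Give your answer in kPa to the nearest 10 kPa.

q_ult ≈ 630 kPa

q = γ·D_f = 20.2 × 2.7 = 54.54 kPa.
c·N_c·s_c = 86 × 5.14 × 1.3 = 574.65 kPa
q·N_q = 54.54 × 1 = 54.54 kPa
q_ult = 574.65 + 54.54 = 629.19 kPa.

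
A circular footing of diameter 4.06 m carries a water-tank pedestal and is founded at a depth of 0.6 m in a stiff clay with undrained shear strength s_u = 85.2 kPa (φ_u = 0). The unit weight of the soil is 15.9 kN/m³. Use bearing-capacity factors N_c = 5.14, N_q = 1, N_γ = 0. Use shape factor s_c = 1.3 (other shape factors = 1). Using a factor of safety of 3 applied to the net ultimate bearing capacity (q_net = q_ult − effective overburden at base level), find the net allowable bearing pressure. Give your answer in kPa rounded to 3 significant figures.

q_all(net) ≈ 190 kPa

Effective surcharge at the founding depth q = γ·D_f = 15.9 × 0.6 = 9.54 kPa.
q_ult = c·N_c·s_c + q·N_q
     = 85.2 × 5.14 × 1.3 + 9.54 × 1
     = 569.31 + 9.54 = 578.85 kPa.
Net ultimate: q_net = 578.85 − 9.54 = 569.31 kPa.
q_all(net) = 569.31 / 3 = 189.77 kPa.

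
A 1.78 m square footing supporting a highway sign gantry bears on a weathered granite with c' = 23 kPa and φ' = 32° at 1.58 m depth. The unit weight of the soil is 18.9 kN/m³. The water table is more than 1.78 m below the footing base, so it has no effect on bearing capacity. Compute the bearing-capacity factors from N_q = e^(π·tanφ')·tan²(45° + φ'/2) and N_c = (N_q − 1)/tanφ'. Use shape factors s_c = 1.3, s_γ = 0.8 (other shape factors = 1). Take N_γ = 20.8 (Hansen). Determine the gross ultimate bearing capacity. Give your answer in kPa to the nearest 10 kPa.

q_ult ≈ 2030 kPa

tan32° = 0.6249, so N_q = e^(π×0.6249)·tan²(61°) = 7.121 × 3.255 = 23.18.
N_c = (23.18 − 1)/tan32° = 35.49.
q = γ·D_f = 18.9 × 1.58 = 29.862 kPa.
c·N_c·s_c = 23 × 35.49 × 1.3 = 1061.2 kPa
q·N_q = 29.862 × 23.177 = 692.1 kPa
0.5·γ·B·N_γ·s_γ = 0.5 × 18.9 × 1.78 × 20.8 × 0.8 = 279.9 kPa
q_ult = 1061.2 + 692.1 + 279.9 = 2033.2 kPa.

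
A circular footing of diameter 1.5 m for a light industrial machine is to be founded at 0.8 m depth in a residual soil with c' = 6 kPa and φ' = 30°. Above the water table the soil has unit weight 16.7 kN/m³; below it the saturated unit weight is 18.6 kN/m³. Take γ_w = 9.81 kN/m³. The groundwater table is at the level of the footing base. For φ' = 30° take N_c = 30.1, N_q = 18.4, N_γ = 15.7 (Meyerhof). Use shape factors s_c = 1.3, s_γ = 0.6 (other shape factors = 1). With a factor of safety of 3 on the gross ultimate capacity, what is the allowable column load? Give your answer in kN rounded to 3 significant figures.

P_all ≈ 320 kN

Effective surcharge at the founding depth q = γ·D_f = 16.7 × 0.8 = 13.36 kPa.
The water table coincides with the base, so in the self-weight term γ → γ' = 8.79 kN/m³.
q_ult = c·N_c·s_c + q·N_q + 0.5·γ·B·N_γ·s_γ
     = 6 × 30.1 × 1.3 + 13.36 × 18.4 + 0.5 × 8.79 × 1.5 × 15.7 × 0.6
     = 234.78 + 245.82 + 62.101 = 542.71 kPa.
Gross allowable pressure q_all = 542.71 / 3 = 180.9 kPa.
Footing area = 1.7671 m², so allowable column load = 180.9 × 1.7671 = 319.67 kN.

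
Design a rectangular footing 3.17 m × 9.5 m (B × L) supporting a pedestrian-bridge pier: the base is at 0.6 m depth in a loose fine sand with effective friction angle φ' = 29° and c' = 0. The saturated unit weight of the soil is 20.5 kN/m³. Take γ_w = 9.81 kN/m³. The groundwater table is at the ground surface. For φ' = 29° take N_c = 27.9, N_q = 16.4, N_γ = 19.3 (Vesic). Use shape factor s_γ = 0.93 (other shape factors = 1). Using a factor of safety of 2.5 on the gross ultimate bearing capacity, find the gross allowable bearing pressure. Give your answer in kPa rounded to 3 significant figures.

q_all ≈ 164 kPa

Water table at ground surface, so effective unit weight γ' = 20.5 − 9.81 = 10.69 kN/m³ is used throughout; overburden q = 10.69 × 0.6 = 6.414 kPa; the same γ' applies in the ½γBN_γ term.
Surcharge term q·N_q = 6.414 × 16.4 = 105.19 kPa; self-weight term 0.5·γ·B·N_γ·s_γ = 0.5 × 10.69 × 3.17 × 19.3 × 0.93 = 304.12 kPa.
q_ult = 105.19 + 304.12 = 409.31 kPa.
q_all = 409.31 / 2.5 = 163.72 kPa.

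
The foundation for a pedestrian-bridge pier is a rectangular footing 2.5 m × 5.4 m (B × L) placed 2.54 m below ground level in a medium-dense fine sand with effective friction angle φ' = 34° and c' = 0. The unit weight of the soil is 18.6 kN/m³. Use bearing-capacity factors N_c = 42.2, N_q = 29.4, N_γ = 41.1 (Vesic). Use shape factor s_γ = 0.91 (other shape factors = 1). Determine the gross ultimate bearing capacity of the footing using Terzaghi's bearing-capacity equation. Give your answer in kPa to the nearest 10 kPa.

q = γ·D_f = 18.6 × 2.54 = 47.244 kPa.
q·N_q = 47.244 × 29.4 = 1389 kPa
0.5·γ·B·N_γ·s_γ = 0.5 × 18.6 × 2.5 × 41.1 × 0.91 = 869.57 kPa
q_ult = 1389 + 869.57 = 2258.5 kPa.

q_ult ≈ 2260 kPa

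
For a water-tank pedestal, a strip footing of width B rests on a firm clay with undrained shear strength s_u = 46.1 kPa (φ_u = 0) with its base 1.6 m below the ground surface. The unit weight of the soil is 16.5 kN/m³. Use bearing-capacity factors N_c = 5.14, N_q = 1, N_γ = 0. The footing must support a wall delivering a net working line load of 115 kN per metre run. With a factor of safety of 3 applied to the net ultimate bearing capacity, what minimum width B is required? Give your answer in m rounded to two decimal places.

B = 1.46 m

Overburden at base level: q = 16.5 × 1.6 = 26.4 kPa.
Cohesion term c·N_c = 46.1 × 5.14 = 236.95 kPa; surcharge term q·N_q = 26.4 × 1 = 26.4 kPa.
q_ult = 236.95 + 26.4 = 263.35 kPa.
For φ = 0 the ½γBN_γ term vanishes, so q_ult is independent of B. q_net = 263.35 − 26.4 = 236.95 kPa; q_all(net) = 236.95/3 = 78.985 kPa.
Required width B = w / q_all(net) = 115 / 78.985 = 1.456 m.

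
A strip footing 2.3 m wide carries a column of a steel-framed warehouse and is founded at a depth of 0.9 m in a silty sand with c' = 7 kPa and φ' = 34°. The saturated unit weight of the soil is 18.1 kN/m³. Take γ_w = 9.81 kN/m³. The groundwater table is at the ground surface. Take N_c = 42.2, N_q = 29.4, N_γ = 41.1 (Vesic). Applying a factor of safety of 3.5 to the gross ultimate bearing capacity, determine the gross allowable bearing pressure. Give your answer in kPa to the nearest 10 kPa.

With the water table at the surface the whole profile is submerged: γ' = 18.1 − 9.81 = 8.29 kN/m³, so q = γ'·D_f = 7.461 kPa; the same γ' applies in the ½γBN_γ term.
q_ult = c·N_c + q·N_q + 0.5·γ·B·N_γ
     = 7 × 42.2 + 7.461 × 29.4 + 0.5 × 8.29 × 2.3 × 41.1
     = 295.4 + 219.35 + 391.83 = 906.58 kPa.
q_all = q_ult / FS = 906.58 / 3.5 = 259.02 kPa.

q_all ≈ 260 kPa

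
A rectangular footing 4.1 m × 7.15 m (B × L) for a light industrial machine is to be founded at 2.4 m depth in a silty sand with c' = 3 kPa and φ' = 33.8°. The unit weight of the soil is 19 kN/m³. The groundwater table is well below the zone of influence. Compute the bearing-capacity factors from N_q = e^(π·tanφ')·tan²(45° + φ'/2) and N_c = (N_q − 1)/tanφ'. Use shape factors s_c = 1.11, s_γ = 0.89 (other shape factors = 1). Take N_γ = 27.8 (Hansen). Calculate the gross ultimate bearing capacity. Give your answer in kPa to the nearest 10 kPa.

q_ult ≈ 2410 kPa

tan33.8° = 0.6694, so N_q = e^(π×0.6694)·tan²(61.9°) = 8.192 × 3.508 = 28.73.
N_c = (28.73 − 1)/tan33.8° = 41.43.
Overburden at base level: q = 19 × 2.4 = 45.6 kPa.
Cohesion term c·N_c·s_c = 3 × 41.426 × 1.11 = 137.95 kPa; surcharge term q·N_q = 45.6 × 28.732 = 1310.2 kPa; self-weight term 0.5·γ·B·N_γ·s_γ = 0.5 × 19 × 4.1 × 27.8 × 0.89 = 963.7 kPa.
q_ult = 137.95 + 1310.2 + 963.7 = 2411.8 kPa.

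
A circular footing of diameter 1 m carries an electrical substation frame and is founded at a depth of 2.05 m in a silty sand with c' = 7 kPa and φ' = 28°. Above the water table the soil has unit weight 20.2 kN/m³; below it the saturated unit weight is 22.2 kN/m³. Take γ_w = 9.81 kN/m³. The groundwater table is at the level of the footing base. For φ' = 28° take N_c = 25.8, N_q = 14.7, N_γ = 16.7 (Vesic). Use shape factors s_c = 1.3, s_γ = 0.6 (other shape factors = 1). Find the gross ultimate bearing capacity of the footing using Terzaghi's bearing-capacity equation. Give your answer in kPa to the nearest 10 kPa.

Overburden at base level: q = 20.2 × 2.05 = 41.41 kPa.
Below the base the soil is submerged, so the ½γBN_γ term uses γ' = 22.2 − 9.81 = 12.39 kN/m³.
Cohesion term c·N_c·s_c = 7 × 25.8 × 1.3 = 234.78 kPa; surcharge term q·N_q = 41.41 × 14.7 = 608.73 kPa; self-weight term 0.5·γ·B·N_γ·s_γ = 0.5 × 12.39 × 1 × 16.7 × 0.6 = 62.074 kPa.
q_ult = 234.78 + 608.73 + 62.074 = 905.58 kPa.

q_ult ≈ 910 kPa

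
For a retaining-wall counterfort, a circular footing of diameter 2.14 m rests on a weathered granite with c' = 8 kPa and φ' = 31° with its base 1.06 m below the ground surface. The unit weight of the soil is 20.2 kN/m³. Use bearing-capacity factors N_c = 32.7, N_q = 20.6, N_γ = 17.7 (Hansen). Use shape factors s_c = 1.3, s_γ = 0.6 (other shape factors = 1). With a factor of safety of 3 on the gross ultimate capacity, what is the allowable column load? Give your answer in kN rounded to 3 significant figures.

P_all ≈ 1210 kN

Effective surcharge at the founding depth q = γ·D_f = 20.2 × 1.06 = 21.412 kPa.
q_ult = c·N_c·s_c + q·N_q + 0.5·γ·B·N_γ·s_γ
     = 8 × 32.7 × 1.3 + 21.412 × 20.6 + 0.5 × 20.2 × 2.14 × 17.7 × 0.6
     = 340.08 + 441.09 + 229.54 = 1010.7 kPa.
Gross allowable pressure q_all = 1010.7 / 3 = 336.9 kPa.
Footing area = 3.5968 m², so allowable column load = 336.9 × 3.5968 = 1211.8 kN.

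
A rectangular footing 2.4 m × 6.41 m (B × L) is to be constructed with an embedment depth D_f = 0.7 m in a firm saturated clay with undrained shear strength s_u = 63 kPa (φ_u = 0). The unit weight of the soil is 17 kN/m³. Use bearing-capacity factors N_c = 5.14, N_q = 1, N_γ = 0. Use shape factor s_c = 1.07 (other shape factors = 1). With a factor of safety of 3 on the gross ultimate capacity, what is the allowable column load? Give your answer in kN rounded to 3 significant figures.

Effective surcharge at the founding depth q = γ·D_f = 17 × 0.7 = 11.9 kPa.
q_ult = c·N_c·s_c + q·N_q
     = 63 × 5.14 × 1.07 + 11.9 × 1
     = 346.49 + 11.9 = 358.39 kPa.
Gross allowable pressure q_all = 358.39 / 3 = 119.46 kPa.
Footing area = 15.384 m², so allowable column load = 119.46 × 15.384 = 1837.8 kN.

P_all ≈ 1840 kN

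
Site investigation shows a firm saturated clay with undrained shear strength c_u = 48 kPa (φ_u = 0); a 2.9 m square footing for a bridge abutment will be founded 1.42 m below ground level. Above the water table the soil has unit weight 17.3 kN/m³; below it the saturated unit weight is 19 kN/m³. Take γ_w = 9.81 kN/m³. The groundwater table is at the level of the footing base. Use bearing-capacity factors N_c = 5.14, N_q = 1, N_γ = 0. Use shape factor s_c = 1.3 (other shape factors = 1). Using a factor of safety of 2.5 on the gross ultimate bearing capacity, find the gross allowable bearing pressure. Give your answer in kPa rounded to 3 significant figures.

Effective surcharge at the founding depth q = γ·D_f = 17.3 × 1.42 = 24.566 kPa.
q_ult = c·N_c·s_c + q·N_q
     = 48 × 5.14 × 1.3 + 24.566 × 1
     = 320.74 + 24.566 = 345.3 kPa.
q_all = 345.3 / 2.5 = 138.12 kPa.

q_all ≈ 138 kPa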